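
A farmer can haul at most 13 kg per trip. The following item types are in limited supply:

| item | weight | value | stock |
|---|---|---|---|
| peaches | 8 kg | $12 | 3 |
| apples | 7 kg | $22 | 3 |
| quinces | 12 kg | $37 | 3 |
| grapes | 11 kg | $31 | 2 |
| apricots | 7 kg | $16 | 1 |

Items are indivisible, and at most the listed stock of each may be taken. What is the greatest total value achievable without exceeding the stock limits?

$37

Best selections within weight 13 and stock limits:
- 1×quinces: weight 12, value 37
- 1×grapes: weight 11, value 31
- 1×apples: weight 7, value 22
- 1×apricots: weight 7, value 16
Best: $37.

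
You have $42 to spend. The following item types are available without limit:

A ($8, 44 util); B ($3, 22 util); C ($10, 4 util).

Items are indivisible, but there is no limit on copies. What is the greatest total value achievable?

308 util

Best value-per-unit is B at 22/3, and filling with it alone uses cost 14×3=42. No mix of the others beats 14×22 = 308.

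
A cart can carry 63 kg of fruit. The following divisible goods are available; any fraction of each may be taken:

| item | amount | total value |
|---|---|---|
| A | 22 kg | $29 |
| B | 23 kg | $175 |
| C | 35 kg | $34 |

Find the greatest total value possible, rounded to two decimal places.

Take in order of value per unit:
- B (175/23 per unit): all 23 → value 175, running total 175.00
- A (29/22 per unit): all 22 → value 29, running total 204.00
- C (34/35 per unit): 18 of 35 → value 18×34/35 = 17.4857, running total 221.49
Total 221.49.

221.49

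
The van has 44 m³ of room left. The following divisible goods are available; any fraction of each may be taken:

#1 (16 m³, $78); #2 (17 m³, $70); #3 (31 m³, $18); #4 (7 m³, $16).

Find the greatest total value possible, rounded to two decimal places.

166.32

Take in order of value per unit:
- #1 (78/16 per unit): all 16 → value 78, running total 78.00
- #2 (70/17 per unit): all 17 → value 70, running total 148.00
- #4 (16/7 per unit): all 7 → value 16, running total 164.00
- #3 (18/31 per unit): 4 of 31 → value 4×18/31 = 2.3226, running total 166.32
Total 166.32.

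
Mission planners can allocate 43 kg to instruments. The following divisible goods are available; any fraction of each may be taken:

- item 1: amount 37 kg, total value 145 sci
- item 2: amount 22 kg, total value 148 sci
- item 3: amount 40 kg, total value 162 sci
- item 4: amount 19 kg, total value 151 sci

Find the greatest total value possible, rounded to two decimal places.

307.10

Take in order of value per unit:
- item 4 (151/19 per unit): all 19 → value 151, running total 151.00
- item 2 (148/22 per unit): all 22 → value 148, running total 299.00
- item 3 (162/40 per unit): 2 of 40 → value 2×162/40 = 8.1000, running total 307.10
Total 307.10.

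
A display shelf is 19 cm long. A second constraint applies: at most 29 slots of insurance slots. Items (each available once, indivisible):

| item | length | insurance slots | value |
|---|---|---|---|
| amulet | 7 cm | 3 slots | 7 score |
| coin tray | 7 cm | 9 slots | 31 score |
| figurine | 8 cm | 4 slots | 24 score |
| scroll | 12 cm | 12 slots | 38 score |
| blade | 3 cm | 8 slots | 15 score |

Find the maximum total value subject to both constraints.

Feasible sets respecting both limits:
- coin tray+figurine+blade: length 18, insurance slots 21, value 70
- coin tray+scroll: length 19, insurance slots 21, value 69
- coin tray+figurine: length 15, insurance slots 13, value 55
Best: 70 score.

70 score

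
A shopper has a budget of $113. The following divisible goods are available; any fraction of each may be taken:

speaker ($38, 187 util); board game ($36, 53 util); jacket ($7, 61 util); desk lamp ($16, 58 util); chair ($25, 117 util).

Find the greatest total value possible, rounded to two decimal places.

462.75

Take in order of value per unit:
- jacket (61/7 per unit): all 7 → value 61, running total 61.00
- speaker (187/38 per unit): all 38 → value 187, running total 248.00
- chair (117/25 per unit): all 25 → value 117, running total 365.00
- desk lamp (58/16 per unit): all 16 → value 58, running total 423.00
- board game (53/36 per unit): 27 of 36 → value 27×53/36 = 39.7500, running total 462.75
Total 462.75.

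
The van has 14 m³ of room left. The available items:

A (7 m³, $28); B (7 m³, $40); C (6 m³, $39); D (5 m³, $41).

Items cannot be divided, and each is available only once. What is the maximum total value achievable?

Check high-value combinations within 14 m³:
- B+D: volume 7+5=12, value 40+41=81
- C+D: volume 6+5=11, value 39+41=80
- B+C: volume 7+6=13, value 40+39=79
- A+D: volume 7+5=12, value 28+41=69
Best: $81.

$81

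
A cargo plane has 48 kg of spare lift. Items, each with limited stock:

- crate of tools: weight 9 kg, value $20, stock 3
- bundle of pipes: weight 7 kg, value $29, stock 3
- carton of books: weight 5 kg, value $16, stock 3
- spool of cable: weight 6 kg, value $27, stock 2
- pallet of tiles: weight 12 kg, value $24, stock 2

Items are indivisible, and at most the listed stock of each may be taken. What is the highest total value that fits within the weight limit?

$189

Top feasible selections:
- 3×bundle of pipes + 3×carton of books + 2×spool of cable: weight 48, value 189
- 1×crate of tools + 3×bundle of pipes + 1×carton of books + 2×spool of cable: weight 47, value 177
- 3×bundle of pipes + 2×carton of books + 2×spool of cable: weight 43, value 173
Best: $189.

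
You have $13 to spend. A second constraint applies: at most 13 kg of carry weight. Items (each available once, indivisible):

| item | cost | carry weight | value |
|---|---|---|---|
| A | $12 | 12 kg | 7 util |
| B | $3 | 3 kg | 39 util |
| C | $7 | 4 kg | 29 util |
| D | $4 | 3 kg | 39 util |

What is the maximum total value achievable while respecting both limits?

78 util

Feasible sets respecting both limits:
- B+D: cost 7, carry weight 6, value 78
- B+C: cost 10, carry weight 7, value 68
- C+D: cost 11, carry weight 7, value 68
- B: cost 3, carry weight 3, value 39
Best: 78 util.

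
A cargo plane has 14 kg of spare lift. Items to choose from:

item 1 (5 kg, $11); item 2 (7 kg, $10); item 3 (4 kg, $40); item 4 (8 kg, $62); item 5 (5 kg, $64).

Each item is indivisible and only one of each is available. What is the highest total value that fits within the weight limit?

Check high-value combinations within 14 kg:
- item 4+item 5: weight 8+5=13, value 62+64=126
- item 1+item 3+item 5: weight 5+4+5=14, value 11+40+64=115
- item 3+item 5: weight 4+5=9, value 40+64=104
- item 3+item 4: weight 4+8=12, value 40+62=102
Best: $126.

$126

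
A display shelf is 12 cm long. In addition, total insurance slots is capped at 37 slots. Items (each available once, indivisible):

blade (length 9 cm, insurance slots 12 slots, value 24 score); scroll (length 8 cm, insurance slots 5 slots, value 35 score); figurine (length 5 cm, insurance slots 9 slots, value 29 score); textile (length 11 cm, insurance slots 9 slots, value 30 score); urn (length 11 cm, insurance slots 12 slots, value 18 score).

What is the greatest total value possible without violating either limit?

35 score

Feasible sets respecting both limits:
- scroll: length 8, insurance slots 5, value 35
- textile: length 11, insurance slots 9, value 30
- figurine: length 5, insurance slots 9, value 29
Best: 35 score.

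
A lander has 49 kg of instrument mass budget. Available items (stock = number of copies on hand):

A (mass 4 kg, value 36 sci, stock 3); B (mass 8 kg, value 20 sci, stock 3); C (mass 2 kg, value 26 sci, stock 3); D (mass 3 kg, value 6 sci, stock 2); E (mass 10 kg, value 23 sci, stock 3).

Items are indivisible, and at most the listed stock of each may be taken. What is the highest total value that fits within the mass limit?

Best selections within mass 49 and stock limits:
- 3×A + 3×B + 3×C + 2×D: mass 48, value 258
- 3×A + 1×B + 3×C + 1×D + 2×E: mass 49, value 258
- 3×A + 2×B + 3×C + 1×D + 1×E: mass 47, value 255
- 3×A + 3×C + 3×E: mass 48, value 255
Best: 258 sci.

258 sci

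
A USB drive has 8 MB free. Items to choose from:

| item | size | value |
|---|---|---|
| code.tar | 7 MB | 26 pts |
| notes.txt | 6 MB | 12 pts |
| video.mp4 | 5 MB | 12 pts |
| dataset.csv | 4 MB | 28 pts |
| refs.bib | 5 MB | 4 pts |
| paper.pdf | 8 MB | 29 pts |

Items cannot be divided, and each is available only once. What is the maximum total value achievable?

29 pts

Check high-value combinations within 8 MB:
- paper.pdf: size 8, value 29
- dataset.csv: size 4, value 28
- code.tar: size 7, value 26
Best: 29 pts.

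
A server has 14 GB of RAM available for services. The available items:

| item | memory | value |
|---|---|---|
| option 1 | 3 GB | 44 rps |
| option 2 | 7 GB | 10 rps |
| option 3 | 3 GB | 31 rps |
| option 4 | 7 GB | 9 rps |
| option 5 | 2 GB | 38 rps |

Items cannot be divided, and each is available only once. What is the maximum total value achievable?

113 rps

Check high-value combinations within 14 GB:
- option 1+option 3+option 5: memory 3+3+2=8, value 44+31+38=113
- option 1+option 2+option 5: memory 3+7+2=12, value 44+10+38=92
- option 1+option 4+option 5: memory 3+7+2=12, value 44+9+38=91
- option 1+option 2+option 3: memory 3+7+3=13, value 44+10+31=85
- option 1+option 3+option 4: memory 3+3+7=13, value 44+31+9=84
Best: 113 rps.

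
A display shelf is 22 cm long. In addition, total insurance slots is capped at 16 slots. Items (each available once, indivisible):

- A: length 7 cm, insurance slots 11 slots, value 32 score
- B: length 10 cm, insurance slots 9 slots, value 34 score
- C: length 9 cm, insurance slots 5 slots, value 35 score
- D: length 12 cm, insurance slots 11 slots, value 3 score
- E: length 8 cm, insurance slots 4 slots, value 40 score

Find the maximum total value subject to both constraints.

Feasible sets respecting both limits:
- C+E: length 17, insurance slots 9, value 75
- B+E: length 18, insurance slots 13, value 74
- A+E: length 15, insurance slots 15, value 72
- B+C: length 19, insurance slots 14, value 69
Best: 75 score.

75 score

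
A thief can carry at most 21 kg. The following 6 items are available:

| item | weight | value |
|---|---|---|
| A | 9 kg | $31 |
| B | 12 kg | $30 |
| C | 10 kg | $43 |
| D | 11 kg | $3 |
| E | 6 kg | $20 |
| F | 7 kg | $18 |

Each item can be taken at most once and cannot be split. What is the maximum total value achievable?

Check high-value combinations within 21 kg:
- A+C: weight 9+10=19, value 31+43=74
- C+E: weight 10+6=16, value 43+20=63
- C+F: weight 10+7=17, value 43+18=61
- A+B: weight 9+12=21, value 31+30=61
Best: $74.

$74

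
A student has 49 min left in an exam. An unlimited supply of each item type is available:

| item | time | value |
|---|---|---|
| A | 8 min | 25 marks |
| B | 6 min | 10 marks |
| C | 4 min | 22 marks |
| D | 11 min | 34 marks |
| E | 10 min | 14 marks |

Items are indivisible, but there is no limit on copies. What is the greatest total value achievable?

264 marks

Best value-per-unit is C at 22/4, and filling with it alone uses time 12×4=48. No mix of the others beats 12×22 = 264.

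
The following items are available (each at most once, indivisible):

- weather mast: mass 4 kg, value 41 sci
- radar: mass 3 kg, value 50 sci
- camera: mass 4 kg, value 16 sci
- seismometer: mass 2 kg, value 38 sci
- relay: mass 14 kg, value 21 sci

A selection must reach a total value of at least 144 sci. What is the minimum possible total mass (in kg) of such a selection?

13

Subsets with value ≥ 144, sorted by total mass:
- weather mast+radar+camera+seismometer: mass 13, value 145
- weather mast+radar+seismometer+relay: mass 23, value 150
- weather mast+radar+camera+seismometer+relay: mass 27, value 166
Minimum mass: 13 kg.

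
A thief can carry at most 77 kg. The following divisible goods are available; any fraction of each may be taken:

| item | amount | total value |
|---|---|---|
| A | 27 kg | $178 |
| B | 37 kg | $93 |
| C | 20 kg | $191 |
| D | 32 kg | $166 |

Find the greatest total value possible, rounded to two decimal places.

524.63

Take in order of value per unit:
- C (191/20 per unit): all 20 → value 191, running total 191.00
- A (178/27 per unit): all 27 → value 178, running total 369.00
- D (166/32 per unit): 30 of 32 → value 30×166/32 = 155.6250, running total 524.63
Total 524.63.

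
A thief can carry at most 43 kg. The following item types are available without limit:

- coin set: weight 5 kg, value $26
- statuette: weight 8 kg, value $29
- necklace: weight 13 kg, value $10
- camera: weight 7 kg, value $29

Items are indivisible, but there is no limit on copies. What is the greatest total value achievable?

$211

Best value-per-unit is coin set at 26/5; filling with it alone gives 8×26 = 208.
Optimal mix: 7×coin set + 1×statuette → weight 43, value 211.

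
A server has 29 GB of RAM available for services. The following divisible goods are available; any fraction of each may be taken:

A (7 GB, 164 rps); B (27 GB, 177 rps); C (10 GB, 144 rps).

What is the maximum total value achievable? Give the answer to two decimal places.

Take in order of value per unit:
- A (164/7 per unit): all 7 → value 164, running total 164.00
- C (144/10 per unit): all 10 → value 144, running total 308.00
- B (177/27 per unit): 12 of 27 → value 12×177/27 = 78.6667, running total 386.67
Total 386.67.

386.67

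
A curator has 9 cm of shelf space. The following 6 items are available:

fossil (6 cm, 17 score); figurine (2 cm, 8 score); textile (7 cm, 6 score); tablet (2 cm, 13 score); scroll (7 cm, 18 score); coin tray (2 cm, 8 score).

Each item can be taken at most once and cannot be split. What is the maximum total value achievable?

31 score

Check high-value combinations within 9 cm:
- tablet+scroll: length 2+7=9, value 13+18=31
- fossil+tablet: length 6+2=8, value 17+13=30
- figurine+tablet+coin tray: length 2+2+2=6, value 8+13+8=29
Best: 31 score.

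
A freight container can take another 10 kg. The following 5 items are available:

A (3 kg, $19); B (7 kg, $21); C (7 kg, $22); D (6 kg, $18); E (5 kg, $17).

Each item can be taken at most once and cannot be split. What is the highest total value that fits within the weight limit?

Check high-value combinations within 10 kg:
- A+C: weight 3+7=10, value 19+22=41
- A+B: weight 3+7=10, value 19+21=40
- A+D: weight 3+6=9, value 19+18=37
Best: $41.

$41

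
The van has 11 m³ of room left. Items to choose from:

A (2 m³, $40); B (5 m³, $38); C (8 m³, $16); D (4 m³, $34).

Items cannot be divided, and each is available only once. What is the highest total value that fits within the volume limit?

$112

Check high-value combinations within 11 m³:
- A+B+D: volume 2+5+4=11, value 40+38+34=112
- A+B: volume 2+5=7, value 40+38=78
- A+D: volume 2+4=6, value 40+34=74
- B+D: volume 5+4=9, value 38+34=72
Best: $112.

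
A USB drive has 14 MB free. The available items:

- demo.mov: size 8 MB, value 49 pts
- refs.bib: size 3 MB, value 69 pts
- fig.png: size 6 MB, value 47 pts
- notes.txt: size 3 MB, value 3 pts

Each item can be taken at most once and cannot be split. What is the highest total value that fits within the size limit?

Check high-value combinations within 14 MB:
- demo.mov+refs.bib+notes.txt: size 8+3+3=14, value 49+69+3=121
- refs.bib+fig.png+notes.txt: size 3+6+3=12, value 69+47+3=119
- demo.mov+refs.bib: size 8+3=11, value 49+69=118
- refs.bib+fig.png: size 3+6=9, value 69+47=116
- demo.mov+fig.png: size 8+6=14, value 49+47=96
Best: 121 pts.

121 pts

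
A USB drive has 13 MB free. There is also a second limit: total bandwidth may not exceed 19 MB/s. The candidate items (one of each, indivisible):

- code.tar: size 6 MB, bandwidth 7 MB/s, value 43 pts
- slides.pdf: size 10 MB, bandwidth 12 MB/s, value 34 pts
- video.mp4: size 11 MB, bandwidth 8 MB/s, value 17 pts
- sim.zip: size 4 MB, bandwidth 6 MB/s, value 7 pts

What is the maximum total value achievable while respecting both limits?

50 pts

Feasible sets respecting both limits:
- code.tar+sim.zip: size 10, bandwidth 13, value 50
- code.tar: size 6, bandwidth 7, value 43
- slides.pdf: size 10, bandwidth 12, value 34
- video.mp4: size 11, bandwidth 8, value 17
Best: 50 pts.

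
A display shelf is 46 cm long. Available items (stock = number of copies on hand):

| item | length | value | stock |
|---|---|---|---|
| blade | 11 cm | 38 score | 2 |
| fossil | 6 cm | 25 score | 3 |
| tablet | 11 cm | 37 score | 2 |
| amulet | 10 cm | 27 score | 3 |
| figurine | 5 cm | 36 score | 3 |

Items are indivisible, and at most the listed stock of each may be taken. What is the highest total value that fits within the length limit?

Best selections within length 46 and stock limits:
- 1×blade + 3×fossil + 3×figurine: length 44, value 221
- 3×fossil + 1×tablet + 3×figurine: length 44, value 220
Best: 221 score.

221 score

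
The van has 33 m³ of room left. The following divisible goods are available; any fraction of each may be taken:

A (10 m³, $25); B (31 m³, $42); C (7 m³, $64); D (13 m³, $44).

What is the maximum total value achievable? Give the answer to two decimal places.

Take in order of value per unit:
- C (64/7 per unit): all 7 → value 64, running total 64.00
- D (44/13 per unit): all 13 → value 44, running total 108.00
- A (25/10 per unit): all 10 → value 25, running total 133.00
- B (42/31 per unit): 3 of 31 → value 3×42/31 = 4.0645, running total 137.06
Total 137.06.

137.06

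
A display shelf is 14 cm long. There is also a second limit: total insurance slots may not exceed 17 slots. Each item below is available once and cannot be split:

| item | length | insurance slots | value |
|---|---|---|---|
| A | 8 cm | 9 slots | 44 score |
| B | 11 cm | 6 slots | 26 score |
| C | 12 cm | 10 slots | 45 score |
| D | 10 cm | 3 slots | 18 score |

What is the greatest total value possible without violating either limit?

Feasible sets respecting both limits:
- C: length 12, insurance slots 10, value 45
- A: length 8, insurance slots 9, value 44
- B: length 11, insurance slots 6, value 26
- D: length 10, insurance slots 3, value 18
Best: 45 score.

45 score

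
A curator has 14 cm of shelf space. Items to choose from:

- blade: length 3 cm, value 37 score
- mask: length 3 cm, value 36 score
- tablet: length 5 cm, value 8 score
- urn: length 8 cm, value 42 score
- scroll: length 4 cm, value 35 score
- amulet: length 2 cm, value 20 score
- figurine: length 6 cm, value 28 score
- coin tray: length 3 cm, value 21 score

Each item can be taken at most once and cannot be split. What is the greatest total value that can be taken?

Check high-value combinations within 14 cm:
- blade+mask+scroll+coin tray: length 3+3+4+3=13, value 37+36+35+21=129
- blade+mask+scroll+amulet: length 3+3+4+2=12, value 37+36+35+20=128
- blade+mask+amulet+figurine: length 3+3+2+6=14, value 37+36+20+28=121
- blade+mask+urn: length 3+3+8=14, value 37+36+42=115
- blade+mask+amulet+coin tray: length 3+3+2+3=11, value 37+36+20+21=114
Best: 129 score.

129 score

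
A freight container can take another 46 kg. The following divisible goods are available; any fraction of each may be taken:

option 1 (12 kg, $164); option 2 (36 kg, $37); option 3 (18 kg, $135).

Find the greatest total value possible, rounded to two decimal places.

315.44

Take in order of value per unit:
- option 1 (164/12 per unit): all 12 → value 164, running total 164.00
- option 3 (135/18 per unit): all 18 → value 135, running total 299.00
- option 2 (37/36 per unit): 16 of 36 → value 16×37/36 = 16.4444, running total 315.44
Total 315.44.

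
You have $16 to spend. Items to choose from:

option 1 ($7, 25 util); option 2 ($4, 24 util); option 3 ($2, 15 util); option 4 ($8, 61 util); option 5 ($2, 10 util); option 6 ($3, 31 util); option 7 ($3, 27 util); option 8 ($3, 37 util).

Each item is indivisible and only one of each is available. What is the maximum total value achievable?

144 util

Check high-value combinations within $16:
- option 3+option 4+option 6+option 8: cost 2+8+3+3=16, value 15+61+31+37=144
- option 3+option 4+option 7+option 8: cost 2+8+3+3=16, value 15+61+27+37=140
- option 4+option 5+option 6+option 8: cost 8+2+3+3=16, value 61+10+31+37=139
Best: 144 util.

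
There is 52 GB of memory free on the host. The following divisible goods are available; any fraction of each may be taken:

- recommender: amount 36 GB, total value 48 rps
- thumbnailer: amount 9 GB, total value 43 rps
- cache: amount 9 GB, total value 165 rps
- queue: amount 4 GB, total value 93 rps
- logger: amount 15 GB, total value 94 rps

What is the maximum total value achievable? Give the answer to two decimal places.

415.00

Take in order of value per unit:
- queue (93/4 per unit): all 4 → value 93, running total 93.00
- cache (165/9 per unit): all 9 → value 165, running total 258.00
- logger (94/15 per unit): all 15 → value 94, running total 352.00
- thumbnailer (43/9 per unit): all 9 → value 43, running total 395.00
- recommender (48/36 per unit): 15 of 36 → value 15×48/36 = 20.0000, running total 415.00
Total 415.00.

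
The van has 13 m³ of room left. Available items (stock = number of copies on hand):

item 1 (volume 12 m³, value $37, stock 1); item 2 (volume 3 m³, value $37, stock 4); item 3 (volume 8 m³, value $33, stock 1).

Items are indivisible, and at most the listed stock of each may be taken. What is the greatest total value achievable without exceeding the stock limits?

Top feasible selections:
- 4×item 2: volume 12, value 148
- 3×item 2: volume 9, value 111
- 2×item 2: volume 6, value 74
Best: $148.

$148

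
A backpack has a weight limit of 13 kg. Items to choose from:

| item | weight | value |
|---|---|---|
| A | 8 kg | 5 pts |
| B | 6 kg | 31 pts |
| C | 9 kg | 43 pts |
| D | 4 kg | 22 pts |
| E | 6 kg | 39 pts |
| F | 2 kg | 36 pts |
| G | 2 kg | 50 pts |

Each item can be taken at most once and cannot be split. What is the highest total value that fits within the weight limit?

Check high-value combinations within 13 kg:
- C+F+G: weight 9+2+2=13, value 43+36+50=129
- E+F+G: weight 6+2+2=10, value 39+36+50=125
- B+F+G: weight 6+2+2=10, value 31+36+50=117
Best: 129 pts.

129 pts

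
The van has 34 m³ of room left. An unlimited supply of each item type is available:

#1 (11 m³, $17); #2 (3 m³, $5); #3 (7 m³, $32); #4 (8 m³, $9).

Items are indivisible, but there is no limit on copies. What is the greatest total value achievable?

$138

Best value-per-unit is #3 at 32/7; filling with it alone gives 4×32 = 128.
Optimal mix: 2×#2 + 4×#3 → volume 34, value 138.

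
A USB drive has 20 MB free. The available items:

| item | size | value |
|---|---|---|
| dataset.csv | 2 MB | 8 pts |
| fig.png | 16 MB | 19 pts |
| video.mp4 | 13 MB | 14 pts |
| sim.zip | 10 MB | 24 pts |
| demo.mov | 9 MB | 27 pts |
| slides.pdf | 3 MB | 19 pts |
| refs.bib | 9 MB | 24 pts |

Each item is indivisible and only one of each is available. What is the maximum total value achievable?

This is a 0/1 knapsack; check combinations near the capacity.
- dataset.csv+demo.mov+refs.bib: size 2+9+9=20, value 8+27+24=59
- dataset.csv+demo.mov+slides.pdf: size 2+9+3=14, value 8+27+19=54
- dataset.csv+slides.pdf+refs.bib: size 2+3+9=14, value 8+19+24=51
- dataset.csv+sim.zip+slides.pdf: size 2+10+3=15, value 8+24+19=51
Best: 59 pts.

59 pts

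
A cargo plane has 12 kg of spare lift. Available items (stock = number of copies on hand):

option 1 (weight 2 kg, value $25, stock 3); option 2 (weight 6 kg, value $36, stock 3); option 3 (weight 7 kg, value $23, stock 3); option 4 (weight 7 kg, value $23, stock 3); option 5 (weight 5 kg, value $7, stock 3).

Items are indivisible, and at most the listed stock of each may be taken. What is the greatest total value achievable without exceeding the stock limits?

$111

Top feasible selections:
- 3×option 1 + 1×option 2: weight 12, value 111
- 2×option 1 + 1×option 2: weight 10, value 86
Best: $111.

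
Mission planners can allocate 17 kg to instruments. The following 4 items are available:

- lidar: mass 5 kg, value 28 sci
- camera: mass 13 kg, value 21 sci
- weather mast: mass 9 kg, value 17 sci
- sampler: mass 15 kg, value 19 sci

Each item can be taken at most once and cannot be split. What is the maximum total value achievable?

This is a 0/1 knapsack; check combinations near the capacity.
- lidar+weather mast: mass 5+9=14, value 28+17=45
- lidar: mass 5, value 28
- camera: mass 13, value 21
Best: 45 sci.

45 sci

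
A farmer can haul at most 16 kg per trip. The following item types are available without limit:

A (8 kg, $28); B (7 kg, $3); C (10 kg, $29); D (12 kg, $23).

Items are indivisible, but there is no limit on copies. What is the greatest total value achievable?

$56

Best value-per-unit is A at 28/8, and filling with it alone uses weight 2×8=16. No mix of the others beats 2×28 = 56.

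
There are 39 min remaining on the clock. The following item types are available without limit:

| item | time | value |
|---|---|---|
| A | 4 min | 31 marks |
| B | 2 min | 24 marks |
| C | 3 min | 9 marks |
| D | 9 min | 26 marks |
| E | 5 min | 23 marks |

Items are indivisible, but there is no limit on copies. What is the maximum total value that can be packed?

Best value-per-unit is B at 24/2, and filling with it alone uses time 19×2=38. No mix of the others beats 19×24 = 456.

456 marks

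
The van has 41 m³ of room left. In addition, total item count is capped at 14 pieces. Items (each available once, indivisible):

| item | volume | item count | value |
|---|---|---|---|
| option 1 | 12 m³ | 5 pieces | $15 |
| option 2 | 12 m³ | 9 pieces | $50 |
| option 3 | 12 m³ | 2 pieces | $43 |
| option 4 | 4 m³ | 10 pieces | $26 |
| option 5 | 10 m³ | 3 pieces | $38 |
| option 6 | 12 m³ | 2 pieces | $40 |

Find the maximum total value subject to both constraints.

Feasible sets respecting both limits:
- option 2+option 3+option 6: volume 36, item count 13, value 133
- option 2+option 3+option 5: volume 34, item count 14, value 131
- option 2+option 5+option 6: volume 34, item count 14, value 128
- option 3+option 5+option 6: volume 34, item count 7, value 121
Best: $133.

$133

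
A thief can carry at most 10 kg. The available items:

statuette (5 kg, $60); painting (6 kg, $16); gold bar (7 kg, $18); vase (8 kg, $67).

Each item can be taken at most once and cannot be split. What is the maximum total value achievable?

Check high-value combinations within 10 kg:
- vase: weight 8, value 67
- statuette: weight 5, value 60
- gold bar: weight 7, value 18
- painting: weight 6, value 16
Best: $67.

$67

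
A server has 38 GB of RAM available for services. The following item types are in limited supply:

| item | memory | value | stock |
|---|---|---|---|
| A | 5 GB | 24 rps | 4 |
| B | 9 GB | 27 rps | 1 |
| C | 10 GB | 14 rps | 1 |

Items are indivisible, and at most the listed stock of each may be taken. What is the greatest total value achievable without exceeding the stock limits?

Top feasible selections:
- 4×A + 1×B: memory 29, value 123
- 3×A + 1×B + 1×C: memory 34, value 113
- 4×A + 1×C: memory 30, value 110
- 3×A + 1×B: memory 24, value 99
Best: 123 rps.

123 rps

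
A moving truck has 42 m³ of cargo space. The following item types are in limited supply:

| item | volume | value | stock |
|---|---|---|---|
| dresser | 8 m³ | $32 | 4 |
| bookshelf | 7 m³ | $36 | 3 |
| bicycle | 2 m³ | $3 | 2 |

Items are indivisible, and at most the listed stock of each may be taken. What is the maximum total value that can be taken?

Best selections within volume 42 and stock limits:
- 2×dresser + 3×bookshelf + 2×bicycle: volume 41, value 178
- 2×dresser + 3×bookshelf + 1×bicycle: volume 39, value 175
- 3×dresser + 2×bookshelf + 2×bicycle: volume 42, value 174
- 2×dresser + 3×bookshelf: volume 37, value 172
Best: $178.

$178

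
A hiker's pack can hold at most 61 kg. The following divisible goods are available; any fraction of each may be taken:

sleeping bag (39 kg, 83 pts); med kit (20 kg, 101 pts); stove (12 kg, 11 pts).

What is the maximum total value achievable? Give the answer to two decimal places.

Take in order of value per unit:
- med kit (101/20 per unit): all 20 → value 101, running total 101.00
- sleeping bag (83/39 per unit): all 39 → value 83, running total 184.00
- stove (11/12 per unit): 2 of 12 → value 2×11/12 = 1.8333, running total 185.83
Total 185.83.

185.83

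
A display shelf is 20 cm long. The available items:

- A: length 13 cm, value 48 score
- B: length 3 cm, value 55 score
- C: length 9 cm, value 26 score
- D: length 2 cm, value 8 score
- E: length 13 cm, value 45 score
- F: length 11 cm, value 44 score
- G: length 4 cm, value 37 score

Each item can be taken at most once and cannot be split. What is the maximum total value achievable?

144 score

This is a 0/1 knapsack; check combinations near the capacity.
- B+D+F+G: length 3+2+11+4=20, value 55+8+44+37=144
- A+B+G: length 13+3+4=20, value 48+55+37=140
- B+E+G: length 3+13+4=20, value 55+45+37=137
Best: 144 score.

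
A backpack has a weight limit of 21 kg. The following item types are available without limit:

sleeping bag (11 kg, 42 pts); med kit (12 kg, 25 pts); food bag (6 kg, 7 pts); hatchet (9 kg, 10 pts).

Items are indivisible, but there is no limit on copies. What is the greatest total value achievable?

Best value-per-unit is sleeping bag at 42/11; filling with it alone gives 1×42 = 42.
Optimal mix: 1×sleeping bag + 1×hatchet → weight 20, value 52.

52 pts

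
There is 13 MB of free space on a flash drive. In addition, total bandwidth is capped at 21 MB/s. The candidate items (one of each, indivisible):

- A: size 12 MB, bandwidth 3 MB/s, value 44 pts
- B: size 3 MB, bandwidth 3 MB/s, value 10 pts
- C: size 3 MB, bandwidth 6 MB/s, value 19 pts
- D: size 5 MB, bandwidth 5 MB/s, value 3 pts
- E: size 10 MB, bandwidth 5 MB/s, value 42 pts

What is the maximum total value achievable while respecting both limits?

Feasible sets respecting both limits:
- C+E: size 13, bandwidth 11, value 61
- B+E: size 13, bandwidth 8, value 52
- A: size 12, bandwidth 3, value 44
- E: size 10, bandwidth 5, value 42
Best: 61 pts.

61 pts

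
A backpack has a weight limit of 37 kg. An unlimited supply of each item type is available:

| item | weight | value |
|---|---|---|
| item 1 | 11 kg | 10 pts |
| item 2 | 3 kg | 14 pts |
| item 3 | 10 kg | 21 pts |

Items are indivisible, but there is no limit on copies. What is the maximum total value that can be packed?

168 pts

Best value-per-unit is item 2 at 14/3, and filling with it alone uses weight 12×3=36. No mix of the others beats 12×14 = 168.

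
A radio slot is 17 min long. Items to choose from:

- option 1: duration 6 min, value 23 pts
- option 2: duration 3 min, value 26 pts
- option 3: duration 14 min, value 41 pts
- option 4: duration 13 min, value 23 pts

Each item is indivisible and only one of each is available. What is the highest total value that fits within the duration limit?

67 pts

Check high-value combinations within 17 min:
- option 2+option 3: duration 3+14=17, value 26+41=67
- option 1+option 2: duration 6+3=9, value 23+26=49
- option 2+option 4: duration 3+13=16, value 26+23=49
Best: 67 pts.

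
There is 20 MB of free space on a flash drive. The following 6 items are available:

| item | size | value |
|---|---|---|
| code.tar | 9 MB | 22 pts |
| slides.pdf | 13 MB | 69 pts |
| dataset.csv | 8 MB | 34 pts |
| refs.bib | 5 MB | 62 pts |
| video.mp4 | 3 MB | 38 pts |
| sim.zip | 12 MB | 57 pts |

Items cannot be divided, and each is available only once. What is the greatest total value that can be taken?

157 pts

This is a 0/1 knapsack; check combinations near the capacity.
- refs.bib+video.mp4+sim.zip: size 5+3+12=20, value 62+38+57=157
- dataset.csv+refs.bib+video.mp4: size 8+5+3=16, value 34+62+38=134
- slides.pdf+refs.bib: size 13+5=18, value 69+62=131
- code.tar+refs.bib+video.mp4: size 9+5+3=17, value 22+62+38=122
Best: 157 pts.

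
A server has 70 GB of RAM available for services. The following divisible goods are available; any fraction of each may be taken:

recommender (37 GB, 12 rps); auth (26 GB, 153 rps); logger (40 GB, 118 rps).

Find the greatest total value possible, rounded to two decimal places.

Take in order of value per unit:
- auth (153/26 per unit): all 26 → value 153, running total 153.00
- logger (118/40 per unit): all 40 → value 118, running total 271.00
- recommender (12/37 per unit): 4 of 37 → value 4×12/37 = 1.2973, running total 272.30
Total 272.30.

272.30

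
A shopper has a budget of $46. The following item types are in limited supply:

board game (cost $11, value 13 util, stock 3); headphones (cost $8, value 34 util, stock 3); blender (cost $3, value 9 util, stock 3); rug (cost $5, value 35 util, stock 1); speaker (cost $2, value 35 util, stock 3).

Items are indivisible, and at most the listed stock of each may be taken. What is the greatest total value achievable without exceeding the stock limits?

Best selections within cost 46 and stock limits:
- 3×headphones + 3×blender + 1×rug + 3×speaker: cost 44, value 269
- 3×headphones + 2×blender + 1×rug + 3×speaker: cost 41, value 260
Best: 269 util.

269 util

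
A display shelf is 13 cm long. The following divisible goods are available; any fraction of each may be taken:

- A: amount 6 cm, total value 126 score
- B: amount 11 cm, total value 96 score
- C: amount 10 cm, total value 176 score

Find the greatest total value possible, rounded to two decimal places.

Take in order of value per unit:
- A (126/6 per unit): all 6 → value 126, running total 126.00
- C (176/10 per unit): 7 of 10 → value 7×176/10 = 123.2000, running total 249.20
Total 249.20.

249.20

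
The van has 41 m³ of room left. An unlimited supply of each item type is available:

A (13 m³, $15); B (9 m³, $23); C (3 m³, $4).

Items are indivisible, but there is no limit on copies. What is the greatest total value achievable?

Best value-per-unit is B at 23/9; filling with it alone gives 4×23 = 92.
Optimal mix: 4×B + 1×C → volume 39, value 96.

$96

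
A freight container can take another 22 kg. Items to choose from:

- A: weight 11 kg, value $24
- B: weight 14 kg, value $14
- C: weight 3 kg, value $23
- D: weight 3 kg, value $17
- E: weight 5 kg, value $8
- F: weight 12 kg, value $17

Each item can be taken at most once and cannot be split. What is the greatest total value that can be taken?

Check high-value combinations within 22 kg:
- A+C+D+E: weight 11+3+3+5=22, value 24+23+17+8=72
- A+C+D: weight 11+3+3=17, value 24+23+17=64
- C+D+F: weight 3+3+12=18, value 23+17+17=57
- A+C+E: weight 11+3+5=19, value 24+23+8=55
Best: $72.

$72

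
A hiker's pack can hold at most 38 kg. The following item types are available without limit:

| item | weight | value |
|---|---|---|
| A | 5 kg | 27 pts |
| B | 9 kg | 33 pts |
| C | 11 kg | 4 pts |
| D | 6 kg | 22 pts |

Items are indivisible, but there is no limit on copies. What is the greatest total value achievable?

Best value-per-unit is A at 27/5, and filling with it alone uses weight 7×5=35. No mix of the others beats 7×27 = 189.

189 pts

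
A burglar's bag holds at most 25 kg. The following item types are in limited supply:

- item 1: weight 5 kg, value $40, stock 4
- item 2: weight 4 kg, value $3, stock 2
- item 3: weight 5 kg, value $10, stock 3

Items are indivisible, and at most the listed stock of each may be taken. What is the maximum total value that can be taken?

$170

Best selections within weight 25 and stock limits:
- 4×item 1 + 1×item 3: weight 25, value 170
- 4×item 1 + 1×item 2: weight 24, value 163
- 4×item 1: weight 20, value 160
- 3×item 1 + 2×item 3: weight 25, value 140
Best: $170.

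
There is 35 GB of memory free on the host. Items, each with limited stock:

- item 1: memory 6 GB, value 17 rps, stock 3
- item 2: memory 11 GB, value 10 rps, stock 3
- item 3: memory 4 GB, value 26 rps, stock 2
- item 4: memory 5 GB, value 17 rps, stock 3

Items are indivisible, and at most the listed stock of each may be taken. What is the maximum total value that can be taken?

137 rps

Top feasible selections:
- 2×item 1 + 2×item 3 + 3×item 4: memory 35, value 137
- 1×item 1 + 2×item 3 + 3×item 4: memory 29, value 120
Best: 137 rps.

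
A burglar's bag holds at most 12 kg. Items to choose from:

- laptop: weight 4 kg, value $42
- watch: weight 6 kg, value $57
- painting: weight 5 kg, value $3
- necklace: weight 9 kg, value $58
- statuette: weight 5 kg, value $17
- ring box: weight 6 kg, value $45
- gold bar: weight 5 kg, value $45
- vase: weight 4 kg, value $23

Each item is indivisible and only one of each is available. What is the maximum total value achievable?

Check high-value combinations within 12 kg:
- watch+gold bar: weight 6+5=11, value 57+45=102
- watch+ring box: weight 6+6=12, value 57+45=102
- laptop+watch: weight 4+6=10, value 42+57=99
Best: $102.

$102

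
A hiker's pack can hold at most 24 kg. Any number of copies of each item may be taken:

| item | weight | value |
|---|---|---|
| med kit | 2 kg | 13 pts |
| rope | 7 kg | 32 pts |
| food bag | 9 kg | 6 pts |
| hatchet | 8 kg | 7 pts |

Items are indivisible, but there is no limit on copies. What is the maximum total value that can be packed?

Best value-per-unit is med kit at 13/2, and filling with it alone uses weight 12×2=24. No mix of the others beats 12×13 = 156.

156 pts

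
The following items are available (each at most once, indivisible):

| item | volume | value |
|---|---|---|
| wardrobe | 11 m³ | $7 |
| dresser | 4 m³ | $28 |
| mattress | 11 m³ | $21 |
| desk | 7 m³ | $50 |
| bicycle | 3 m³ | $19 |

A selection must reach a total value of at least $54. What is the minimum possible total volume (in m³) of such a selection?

10

Subsets with value ≥ 54, sorted by total volume:
- desk+bicycle: volume 10, value 69
- dresser+desk: volume 11, value 78
- dresser+desk+bicycle: volume 14, value 97
Minimum volume: 10 m³.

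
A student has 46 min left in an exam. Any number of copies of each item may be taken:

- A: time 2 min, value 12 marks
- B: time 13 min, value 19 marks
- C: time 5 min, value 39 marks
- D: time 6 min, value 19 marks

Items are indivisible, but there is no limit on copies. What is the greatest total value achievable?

Best value-per-unit is C at 39/5, and filling with it alone uses time 9×5=45. No mix of the others beats 9×39 = 351.

351 marks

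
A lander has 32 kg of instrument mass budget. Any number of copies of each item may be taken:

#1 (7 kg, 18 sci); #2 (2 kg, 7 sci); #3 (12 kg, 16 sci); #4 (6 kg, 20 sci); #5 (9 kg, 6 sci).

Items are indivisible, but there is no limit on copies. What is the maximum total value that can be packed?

112 sci

Best value-per-unit is #2 at 7/2, and filling with it alone uses mass 16×2=32. No mix of the others beats 16×7 = 112.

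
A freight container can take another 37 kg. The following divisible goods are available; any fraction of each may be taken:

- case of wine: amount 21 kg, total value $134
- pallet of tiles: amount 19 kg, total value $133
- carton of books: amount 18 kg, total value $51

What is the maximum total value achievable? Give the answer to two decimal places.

247.86

Take in order of value per unit:
- pallet of tiles (133/19 per unit): all 19 → value 133, running total 133.00
- case of wine (134/21 per unit): 18 of 21 → value 18×134/21 = 114.8571, running total 247.86
Total 247.86.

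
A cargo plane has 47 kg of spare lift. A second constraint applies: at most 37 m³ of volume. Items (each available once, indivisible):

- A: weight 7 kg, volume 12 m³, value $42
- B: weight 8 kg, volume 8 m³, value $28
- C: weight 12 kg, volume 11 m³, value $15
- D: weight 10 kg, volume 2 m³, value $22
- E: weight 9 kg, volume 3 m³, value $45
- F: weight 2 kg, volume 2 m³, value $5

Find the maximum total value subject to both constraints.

$152

Feasible sets respecting both limits:
- A+B+C+D+E: weight 46, volume 36, value 152
- A+B+D+E+F: weight 36, volume 27, value 142
- A+B+D+E: weight 34, volume 25, value 137
- A+B+C+E+F: weight 38, volume 36, value 135
Best: $152.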